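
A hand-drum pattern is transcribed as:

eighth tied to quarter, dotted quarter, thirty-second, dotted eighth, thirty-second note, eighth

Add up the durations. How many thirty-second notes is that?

36

Each duration in thirty-second notes: eighth tied to quarter (eighth + quarter) = 12; dotted quarter = 12; thirty-second = 1; dotted eighth = 6; thirty-second note = 1; eighth = 4.
Altogether 12 + 12 + 1 + 6 + 1 + 4 = 36 thirty-second notes.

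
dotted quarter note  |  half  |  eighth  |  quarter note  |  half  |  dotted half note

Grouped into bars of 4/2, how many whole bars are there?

1

One bar of 4/2 = 16 eighth notes.
Express everything in eighth notes: dotted quarter note = 3; half = 4; eighth = 1; quarter note = 2; half = 4; dotted half note = 6.
Adding: 3 + 4 + 1 + 2 + 4 + 6 = 20.
20 ÷ 16 = 1 complete bar with 4 left over.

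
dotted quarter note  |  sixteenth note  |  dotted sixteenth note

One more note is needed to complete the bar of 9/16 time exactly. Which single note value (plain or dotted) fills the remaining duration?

The bar of 9/16 = 18 thirty-second notes.
Express everything in thirty-second notes: dotted quarter note = 12; sixteenth note = 2; dotted sixteenth note = 3.
Altogether 12 + 2 + 3 = 17.
Remaining: 18 − 17 = 1 thirty-second note, which is a thirty-second note.

thirty-second note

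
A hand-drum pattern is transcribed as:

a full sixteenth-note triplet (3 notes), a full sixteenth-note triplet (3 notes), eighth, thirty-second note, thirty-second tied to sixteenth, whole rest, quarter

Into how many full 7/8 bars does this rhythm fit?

One bar of 7/8 = 28 thirty-second notes.
Each duration in thirty-second notes: a full sixteenth-note triplet (3 notes) (three triplet sixteenths span one eighth) = 4; a full sixteenth-note triplet (3 notes) (three triplet sixteenths span one eighth) = 4; eighth = 4; thirty-second note = 1; thirty-second tied to sixteenth (thirty-second + sixteenth) = 3; whole rest = 32; quarter = 8.
Total: 4 + 4 + 4 + 1 + 3 + 32 + 8 = 56.
56 ÷ 28 = 2 complete bars with 0 left over.

2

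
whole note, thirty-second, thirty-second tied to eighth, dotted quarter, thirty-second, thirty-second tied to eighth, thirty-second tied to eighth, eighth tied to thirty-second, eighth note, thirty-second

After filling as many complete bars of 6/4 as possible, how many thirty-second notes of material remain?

One bar of 6/4 = 48 thirty-second notes.
Express everything in thirty-second notes: whole note = 32; thirty-second = 1; thirty-second tied to eighth (thirty-second + eighth) = 5; dotted quarter = 12; thirty-second = 1; thirty-second tied to eighth (thirty-second + eighth) = 5; thirty-second tied to eighth (thirty-second + eighth) = 5; eighth tied to thirty-second (eighth + thirty-second) = 5; eighth note = 4; thirty-second = 1.
Adding: 32 + 1 + 5 + 12 + 1 + 5 + 5 + 5 + 4 + 1 = 71.
71 ÷ 48 = 1 complete bar with 23 thirty-second notes remaining.

23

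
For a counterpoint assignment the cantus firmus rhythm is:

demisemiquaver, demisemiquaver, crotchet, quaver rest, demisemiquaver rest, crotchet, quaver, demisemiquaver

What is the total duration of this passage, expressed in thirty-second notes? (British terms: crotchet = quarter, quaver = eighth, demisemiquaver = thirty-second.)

28

Convert each value to thirty-second notes: demisemiquaver = 1; demisemiquaver = 1; crotchet = 8; quaver rest = 4; demisemiquaver rest = 1; crotchet = 8; quaver = 4; demisemiquaver = 1.
Sum: 1 + 1 + 8 + 4 + 1 + 8 + 4 + 1 = 28 thirty-second notes.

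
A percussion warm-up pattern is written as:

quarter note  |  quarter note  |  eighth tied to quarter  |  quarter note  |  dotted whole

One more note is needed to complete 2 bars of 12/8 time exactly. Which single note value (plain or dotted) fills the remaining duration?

2 bars of 12/8 = 24 eighth notes.
Convert each value to eighth notes: quarter note = 2; quarter note = 2; eighth tied to quarter (eighth + quarter) = 3; quarter note = 2; dotted whole = 12.
Total: 2 + 2 + 3 + 2 + 12 = 21.
Remaining: 24 − 21 = 3 eighth notes, which is a dotted quarter note.

dotted quarter note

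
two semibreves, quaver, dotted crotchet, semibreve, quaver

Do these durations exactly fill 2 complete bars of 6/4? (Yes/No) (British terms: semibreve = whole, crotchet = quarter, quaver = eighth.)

One bar of 6/4 = 12 eighth notes, so 2 bars = 24.
Express everything in eighth notes: semibreve = 8; semibreve = 8; quaver = 1; dotted crotchet = 3; semibreve = 8; quaver = 1.
Adding: 8 + 8 + 1 + 3 + 8 + 1 = 29.
29 exceeds 24, so the answer is No.

No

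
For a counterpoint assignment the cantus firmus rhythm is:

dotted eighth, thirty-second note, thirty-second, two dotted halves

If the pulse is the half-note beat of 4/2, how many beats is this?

One half-note beat = 16 thirty-second notes.
In thirty-second notes: dotted eighth = 6; thirty-second note = 1; thirty-second = 1; dotted half = 24; dotted half = 24.
Altogether 6 + 1 + 1 + 24 + 24 = 56.
56 ÷ 16 = 3.5 beats.

3.5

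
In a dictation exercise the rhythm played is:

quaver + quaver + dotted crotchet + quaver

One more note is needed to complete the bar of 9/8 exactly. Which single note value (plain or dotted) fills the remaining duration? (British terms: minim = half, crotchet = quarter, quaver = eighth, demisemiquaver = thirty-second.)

dotted quarter note

The bar of 9/8 = 9 eighth notes.
Convert each value to eighth notes: quaver = 1; quaver = 1; dotted crotchet = 3; quaver = 1.
Adding: 1 + 1 + 3 + 1 = 6.
Remaining: 9 − 6 = 3 eighth notes, which is a dotted quarter note.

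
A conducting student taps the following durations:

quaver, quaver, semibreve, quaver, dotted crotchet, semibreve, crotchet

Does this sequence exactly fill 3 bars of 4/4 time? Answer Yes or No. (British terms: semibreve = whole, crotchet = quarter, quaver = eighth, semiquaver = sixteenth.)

Yes

One bar of 4/4 = 8 eighth notes, so 3 bars = 24.
Express everything in eighth notes: quaver = 1; quaver = 1; semibreve = 8; quaver = 1; dotted crotchet = 3; semibreve = 8; crotchet = 2.
Total: 1 + 1 + 8 + 1 + 3 + 8 + 2 = 24.
24 equals 24, so the answer is Yes.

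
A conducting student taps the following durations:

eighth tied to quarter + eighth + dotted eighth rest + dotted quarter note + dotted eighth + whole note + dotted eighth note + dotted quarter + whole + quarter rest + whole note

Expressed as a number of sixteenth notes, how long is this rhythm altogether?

Each duration in sixteenth notes: eighth tied to quarter (eighth + quarter) = 6; eighth = 2; dotted eighth rest = 3; dotted quarter note = 6; dotted eighth = 3; whole note = 16; dotted eighth note = 3; dotted quarter = 6; whole = 16; quarter rest = 4; whole note = 16.
Total: 6 + 2 + 3 + 6 + 3 + 16 + 3 + 6 + 16 + 4 + 16 = 81 sixteenth notes.

81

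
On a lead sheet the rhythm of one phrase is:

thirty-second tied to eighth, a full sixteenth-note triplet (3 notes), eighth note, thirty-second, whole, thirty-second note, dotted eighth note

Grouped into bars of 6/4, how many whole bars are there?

1

One bar of 6/4 = 48 thirty-second notes.
Each duration in thirty-second notes: thirty-second tied to eighth (thirty-second + eighth) = 5; a full sixteenth-note triplet (3 notes) (three triplet sixteenths span one eighth) = 4; eighth note = 4; thirty-second = 1; whole = 32; thirty-second note = 1; dotted eighth note = 6.
Adding: 5 + 4 + 4 + 1 + 32 + 1 + 6 = 53.
53 ÷ 48 = 1 complete bar with 5 left over.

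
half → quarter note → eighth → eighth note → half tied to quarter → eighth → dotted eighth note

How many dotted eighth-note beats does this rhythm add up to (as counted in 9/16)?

One dotted eighth-note beat = 3 sixteenth notes.
Express everything in sixteenth notes: half = 8; quarter note = 4; eighth = 2; eighth note = 2; half tied to quarter (half + quarter) = 12; eighth = 2; dotted eighth note = 3.
Sum: 8 + 4 + 2 + 2 + 12 + 2 + 3 = 33.
33 ÷ 3 = 11 beats.

11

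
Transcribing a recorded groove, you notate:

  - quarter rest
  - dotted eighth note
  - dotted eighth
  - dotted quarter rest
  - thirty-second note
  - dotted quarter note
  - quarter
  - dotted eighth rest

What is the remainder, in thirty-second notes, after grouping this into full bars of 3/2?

11

One bar of 3/2 = 48 thirty-second notes.
Express everything in thirty-second notes: quarter rest = 8; dotted eighth note = 6; dotted eighth = 6; dotted quarter rest = 12; thirty-second note = 1; dotted quarter note = 12; quarter = 8; dotted eighth rest = 6.
Adding: 8 + 6 + 6 + 12 + 1 + 12 + 8 + 6 = 59.
59 ÷ 48 = 1 complete bar with 11 thirty-second notes remaining.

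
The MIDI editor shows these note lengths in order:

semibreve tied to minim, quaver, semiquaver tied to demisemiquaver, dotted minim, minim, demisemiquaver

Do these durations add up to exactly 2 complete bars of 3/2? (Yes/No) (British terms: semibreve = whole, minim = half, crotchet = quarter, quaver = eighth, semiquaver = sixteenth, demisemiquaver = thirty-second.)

Yes

One bar of 3/2 = 48 thirty-second notes, so 2 bars = 96.
Each duration in thirty-second notes: semibreve tied to minim (semibreve + minim) = 48; quaver = 4; semiquaver tied to demisemiquaver (semiquaver + demisemiquaver) = 3; dotted minim = 24; minim = 16; demisemiquaver = 1.
Total: 48 + 4 + 3 + 24 + 16 + 1 = 96.
96 equals 96, so the answer is Yes.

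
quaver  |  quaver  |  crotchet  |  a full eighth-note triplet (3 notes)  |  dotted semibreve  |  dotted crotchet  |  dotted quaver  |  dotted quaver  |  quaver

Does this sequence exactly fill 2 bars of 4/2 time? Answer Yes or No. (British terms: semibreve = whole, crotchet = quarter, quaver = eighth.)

One bar of 4/2 = 32 sixteenth notes, so 2 bars = 64.
Working in sixteenth notes: quaver = 2; quaver = 2; crotchet = 4; a full eighth-note triplet (3 notes) (three triplet eighths span one quarter) = 4; dotted semibreve = 24; dotted crotchet = 6; dotted quaver = 3; dotted quaver = 3; quaver = 2.
Total: 2 + 2 + 4 + 4 + 24 + 6 + 3 + 3 + 2 = 50.
50 falls short of 64, so the answer is No.

No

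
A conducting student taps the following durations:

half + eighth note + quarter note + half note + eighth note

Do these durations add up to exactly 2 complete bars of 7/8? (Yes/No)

No

One bar of 7/8 = 7 eighth notes, so 2 bars = 14.
Convert each value to eighth notes: half = 4; eighth note = 1; quarter note = 2; half note = 4; eighth note = 1.
Sum: 4 + 1 + 2 + 4 + 1 = 12.
12 falls short of 14, so the answer is No.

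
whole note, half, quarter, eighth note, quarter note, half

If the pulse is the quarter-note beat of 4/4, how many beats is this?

10.5

One quarter-note beat = 2 eighth notes.
Working in eighth notes: whole note = 8; half = 4; quarter = 2; eighth note = 1; quarter note = 2; half = 4.
Total: 8 + 4 + 2 + 1 + 2 + 4 = 21.
21 ÷ 2 = 10.5 beats.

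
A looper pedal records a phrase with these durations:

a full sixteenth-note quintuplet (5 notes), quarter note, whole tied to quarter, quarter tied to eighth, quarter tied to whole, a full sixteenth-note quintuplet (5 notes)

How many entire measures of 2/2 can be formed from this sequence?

One bar of 2/2 = 8 eighth notes.
Each duration in eighth notes: a full sixteenth-note quintuplet (5 notes) (five quintuplet sixteenths span one quarter) = 2; quarter note = 2; whole tied to quarter (whole + quarter) = 10; quarter tied to eighth (quarter + eighth) = 3; quarter tied to whole (quarter + whole) = 10; a full sixteenth-note quintuplet (5 notes) (five quintuplet sixteenths span one quarter) = 2.
Altogether 2 + 2 + 10 + 3 + 10 + 2 = 29.
29 ÷ 8 = 3 complete bars with 5 left over.

3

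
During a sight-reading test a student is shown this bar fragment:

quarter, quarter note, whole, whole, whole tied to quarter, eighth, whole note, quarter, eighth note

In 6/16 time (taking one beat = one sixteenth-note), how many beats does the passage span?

One sixteenth-note beat = 2 thirty-second notes.
Each duration in thirty-second notes: quarter = 8; quarter note = 8; whole = 32; whole = 32; whole tied to quarter (whole + quarter) = 40; eighth = 4; whole note = 32; quarter = 8; eighth note = 4.
Total: 8 + 8 + 32 + 32 + 40 + 4 + 32 + 8 + 4 = 168.
168 ÷ 2 = 84 beats.

84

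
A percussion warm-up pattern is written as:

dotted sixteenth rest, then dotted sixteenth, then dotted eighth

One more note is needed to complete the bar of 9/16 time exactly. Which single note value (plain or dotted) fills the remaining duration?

dotted eighth note

The bar of 9/16 = 18 thirty-second notes.
Working in thirty-second notes: dotted sixteenth rest = 3; dotted sixteenth = 3; dotted eighth = 6.
Adding: 3 + 3 + 6 = 12.
Remaining: 18 − 12 = 6 thirty-second notes, which is a dotted eighth note.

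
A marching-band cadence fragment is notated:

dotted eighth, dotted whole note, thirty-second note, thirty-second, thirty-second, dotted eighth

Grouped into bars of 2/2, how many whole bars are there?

One bar of 2/2 = 32 thirty-second notes.
In thirty-second notes: dotted eighth = 6; dotted whole note = 48; thirty-second note = 1; thirty-second = 1; thirty-second = 1; dotted eighth = 6.
Adding: 6 + 48 + 1 + 1 + 1 + 6 = 63.
63 ÷ 32 = 1 complete bar with 31 left over.

1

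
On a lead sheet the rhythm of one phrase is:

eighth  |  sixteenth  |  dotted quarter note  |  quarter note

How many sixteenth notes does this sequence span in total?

Each duration in sixteenth notes: eighth = 2; sixteenth = 1; dotted quarter note = 6; quarter note = 4.
Sum: 2 + 1 + 6 + 4 = 13 sixteenth notes.

13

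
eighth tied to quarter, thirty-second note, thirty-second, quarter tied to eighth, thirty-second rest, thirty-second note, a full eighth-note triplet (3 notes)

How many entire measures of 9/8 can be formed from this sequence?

One bar of 9/8 = 36 thirty-second notes.
Express everything in thirty-second notes: eighth tied to quarter (eighth + quarter) = 12; thirty-second note = 1; thirty-second = 1; quarter tied to eighth (quarter + eighth) = 12; thirty-second rest = 1; thirty-second note = 1; a full eighth-note triplet (3 notes) (three triplet eighths span one quarter) = 8.
Adding: 12 + 1 + 1 + 12 + 1 + 1 + 8 = 36.
36 ÷ 36 = 1 complete bar with 0 left over.

1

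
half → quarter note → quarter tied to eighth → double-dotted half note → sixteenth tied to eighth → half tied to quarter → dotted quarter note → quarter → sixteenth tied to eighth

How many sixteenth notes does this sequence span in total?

Express everything in sixteenth notes: half = 8; quarter note = 4; quarter tied to eighth (quarter + eighth) = 6; double-dotted half note = 14; sixteenth tied to eighth (sixteenth + eighth) = 3; half tied to quarter (half + quarter) = 12; dotted quarter note = 6; quarter = 4; sixteenth tied to eighth (sixteenth + eighth) = 3.
Sum: 8 + 4 + 6 + 14 + 3 + 12 + 6 + 4 + 3 = 60 sixteenth notes.

60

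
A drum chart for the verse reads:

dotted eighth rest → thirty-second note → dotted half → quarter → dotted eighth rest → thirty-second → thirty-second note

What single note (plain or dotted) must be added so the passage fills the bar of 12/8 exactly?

thirty-second note

The bar of 12/8 = 48 thirty-second notes.
Express everything in thirty-second notes: dotted eighth rest = 6; thirty-second note = 1; dotted half = 24; quarter = 8; dotted eighth rest = 6; thirty-second = 1; thirty-second note = 1.
Total: 6 + 1 + 24 + 8 + 6 + 1 + 1 = 47.
Remaining: 48 − 47 = 1 thirty-second note, which is a thirty-second note.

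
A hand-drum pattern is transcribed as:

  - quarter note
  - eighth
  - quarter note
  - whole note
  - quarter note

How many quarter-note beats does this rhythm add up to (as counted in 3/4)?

7.5

One quarter-note beat = 2 eighth notes.
Convert each value to eighth notes: quarter note = 2; eighth = 1; quarter note = 2; whole note = 8; quarter note = 2.
Altogether 2 + 1 + 2 + 8 + 2 = 15.
15 ÷ 2 = 7.5 beats.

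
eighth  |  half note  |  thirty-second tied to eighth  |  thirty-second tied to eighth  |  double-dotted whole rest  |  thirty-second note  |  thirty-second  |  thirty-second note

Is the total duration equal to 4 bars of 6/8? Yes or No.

One bar of 6/8 = 24 thirty-second notes, so 4 bars = 96.
Working in thirty-second notes: eighth = 4; half note = 16; thirty-second tied to eighth (thirty-second + eighth) = 5; thirty-second tied to eighth (thirty-second + eighth) = 5; double-dotted whole rest = 56; thirty-second note = 1; thirty-second = 1; thirty-second note = 1.
Altogether 4 + 16 + 5 + 5 + 56 + 1 + 1 + 1 = 89.
89 falls short of 96, so the answer is No.

No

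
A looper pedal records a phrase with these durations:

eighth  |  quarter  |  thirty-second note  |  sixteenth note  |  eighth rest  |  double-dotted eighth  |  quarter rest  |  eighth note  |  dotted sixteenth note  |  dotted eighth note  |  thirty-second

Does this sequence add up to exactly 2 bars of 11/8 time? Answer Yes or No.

No

One bar of 11/8 = 44 thirty-second notes, so 2 bars = 88.
Express everything in thirty-second notes: eighth = 4; quarter = 8; thirty-second note = 1; sixteenth note = 2; eighth rest = 4; double-dotted eighth = 7; quarter rest = 8; eighth note = 4; dotted sixteenth note = 3; dotted eighth note = 6; thirty-second = 1.
Altogether 4 + 8 + 1 + 2 + 4 + 7 + 8 + 4 + 3 + 6 + 1 = 48.
48 falls short of 88, so the answer is No.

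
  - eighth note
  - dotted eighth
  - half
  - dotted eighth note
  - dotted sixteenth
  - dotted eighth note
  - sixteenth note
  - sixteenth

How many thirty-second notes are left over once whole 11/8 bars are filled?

One bar of 11/8 = 44 thirty-second notes.
Convert each value to thirty-second notes: eighth note = 4; dotted eighth = 6; half = 16; dotted eighth note = 6; dotted sixteenth = 3; dotted eighth note = 6; sixteenth note = 2; sixteenth = 2.
Adding: 4 + 6 + 16 + 6 + 3 + 6 + 2 + 2 = 45.
45 ÷ 44 = 1 complete bar with 1 thirty-second note remaining.

1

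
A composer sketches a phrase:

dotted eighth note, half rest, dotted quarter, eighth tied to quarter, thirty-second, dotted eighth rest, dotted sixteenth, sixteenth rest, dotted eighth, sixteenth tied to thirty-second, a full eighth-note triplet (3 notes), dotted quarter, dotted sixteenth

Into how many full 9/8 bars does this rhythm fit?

One bar of 9/8 = 36 thirty-second notes.
Each duration in thirty-second notes: dotted eighth note = 6; half rest = 16; dotted quarter = 12; eighth tied to quarter (eighth + quarter) = 12; thirty-second = 1; dotted eighth rest = 6; dotted sixteenth = 3; sixteenth rest = 2; dotted eighth = 6; sixteenth tied to thirty-second (sixteenth + thirty-second) = 3; a full eighth-note triplet (3 notes) (three triplet eighths span one quarter) = 8; dotted quarter = 12; dotted sixteenth = 3.
Sum: 6 + 16 + 12 + 12 + 1 + 6 + 3 + 2 + 6 + 3 + 8 + 12 + 3 = 90.
90 ÷ 36 = 2 complete bars with 18 left over.

2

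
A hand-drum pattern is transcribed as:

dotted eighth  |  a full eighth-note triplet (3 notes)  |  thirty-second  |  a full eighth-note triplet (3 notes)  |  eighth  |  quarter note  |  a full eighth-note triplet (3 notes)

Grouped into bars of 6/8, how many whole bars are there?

One bar of 6/8 = 24 thirty-second notes.
Each duration in thirty-second notes: dotted eighth = 6; a full eighth-note triplet (3 notes) (three triplet eighths span one quarter) = 8; thirty-second = 1; a full eighth-note triplet (3 notes) (three triplet eighths span one quarter) = 8; eighth = 4; quarter note = 8; a full eighth-note triplet (3 notes) (three triplet eighths span one quarter) = 8.
Sum: 6 + 8 + 1 + 8 + 4 + 8 + 8 = 43.
43 ÷ 24 = 1 complete bar with 19 left over.

1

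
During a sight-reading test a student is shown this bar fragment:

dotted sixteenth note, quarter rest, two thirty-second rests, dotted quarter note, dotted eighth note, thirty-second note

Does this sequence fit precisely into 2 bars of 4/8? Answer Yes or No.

One bar of 4/8 = 16 thirty-second notes, so 2 bars = 32.
Working in thirty-second notes: dotted sixteenth note = 3; quarter rest = 8; thirty-second rest = 1; thirty-second rest = 1; dotted quarter note = 12; dotted eighth note = 6; thirty-second note = 1.
Total: 3 + 8 + 1 + 1 + 12 + 6 + 1 = 32.
32 equals 32, so the answer is Yes.

Yes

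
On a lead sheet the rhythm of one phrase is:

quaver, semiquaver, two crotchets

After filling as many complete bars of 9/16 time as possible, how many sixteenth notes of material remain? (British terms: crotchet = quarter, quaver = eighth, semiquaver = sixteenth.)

2

One bar of 9/16 = 9 sixteenth notes.
Express everything in sixteenth notes: quaver = 2; semiquaver = 1; crotchet = 4; crotchet = 4.
Altogether 2 + 1 + 4 + 4 = 11.
11 ÷ 9 = 1 complete bar with 2 sixteenth notes remaining.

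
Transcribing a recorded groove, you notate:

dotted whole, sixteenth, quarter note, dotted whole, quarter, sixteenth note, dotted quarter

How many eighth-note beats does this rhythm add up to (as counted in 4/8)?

32

One eighth-note beat = 2 sixteenth notes.
Each duration in sixteenth notes: dotted whole = 24; sixteenth = 1; quarter note = 4; dotted whole = 24; quarter = 4; sixteenth note = 1; dotted quarter = 6.
Sum: 24 + 1 + 4 + 24 + 4 + 1 + 6 = 64.
64 ÷ 2 = 32 beats.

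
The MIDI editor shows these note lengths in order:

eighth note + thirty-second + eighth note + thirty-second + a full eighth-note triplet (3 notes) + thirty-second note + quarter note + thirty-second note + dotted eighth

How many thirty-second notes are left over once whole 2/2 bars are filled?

One bar of 2/2 = 32 thirty-second notes.
Express everything in thirty-second notes: eighth note = 4; thirty-second = 1; eighth note = 4; thirty-second = 1; a full eighth-note triplet (3 notes) (three triplet eighths span one quarter) = 8; thirty-second note = 1; quarter note = 8; thirty-second note = 1; dotted eighth = 6.
Altogether 4 + 1 + 4 + 1 + 8 + 1 + 8 + 1 + 6 = 34.
34 ÷ 32 = 1 complete bar with 2 thirty-second notes remaining.

2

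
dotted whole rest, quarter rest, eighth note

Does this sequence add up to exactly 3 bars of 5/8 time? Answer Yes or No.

One bar of 5/8 = 5 eighth notes, so 3 bars = 15.
Convert each value to eighth notes: dotted whole rest = 12; quarter rest = 2; eighth note = 1.
Altogether 12 + 2 + 1 = 15.
15 equals 15, so the answer is Yes.

Yes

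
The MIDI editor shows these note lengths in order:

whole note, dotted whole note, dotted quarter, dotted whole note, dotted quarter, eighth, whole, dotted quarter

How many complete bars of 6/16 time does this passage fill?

One bar of 6/16 = 3 eighth notes.
Express everything in eighth notes: whole note = 8; dotted whole note = 12; dotted quarter = 3; dotted whole note = 12; dotted quarter = 3; eighth = 1; whole = 8; dotted quarter = 3.
Adding: 8 + 12 + 3 + 12 + 3 + 1 + 8 + 3 = 50.
50 ÷ 3 = 16 complete bars with 2 left over.

16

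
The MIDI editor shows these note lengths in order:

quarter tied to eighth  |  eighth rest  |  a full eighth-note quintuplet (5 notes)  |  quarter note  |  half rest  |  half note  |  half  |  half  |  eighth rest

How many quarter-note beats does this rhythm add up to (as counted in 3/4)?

13.5

One quarter-note beat = 2 eighth notes.
Express everything in eighth notes: quarter tied to eighth (quarter + eighth) = 3; eighth rest = 1; a full eighth-note quintuplet (5 notes) (five quintuplet eighths span one half) = 4; quarter note = 2; half rest = 4; half note = 4; half = 4; half = 4; eighth rest = 1.
Altogether 3 + 1 + 4 + 2 + 4 + 4 + 4 + 4 + 1 = 27.
27 ÷ 2 = 13.5 beats.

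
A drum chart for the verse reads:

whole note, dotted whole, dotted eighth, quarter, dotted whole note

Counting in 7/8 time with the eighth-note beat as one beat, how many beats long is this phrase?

35.5

One eighth-note beat = 2 sixteenth notes.
Working in sixteenth notes: whole note = 16; dotted whole = 24; dotted eighth = 3; quarter = 4; dotted whole note = 24.
Total: 16 + 24 + 3 + 4 + 24 = 71.
71 ÷ 2 = 35.5 beats.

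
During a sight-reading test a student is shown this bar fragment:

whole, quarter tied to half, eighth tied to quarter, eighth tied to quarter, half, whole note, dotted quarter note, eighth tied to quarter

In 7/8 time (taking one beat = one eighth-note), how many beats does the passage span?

One eighth-note beat = 2 sixteenth notes.
Each duration in sixteenth notes: whole = 16; quarter tied to half (quarter + half) = 12; eighth tied to quarter (eighth + quarter) = 6; eighth tied to quarter (eighth + quarter) = 6; half = 8; whole note = 16; dotted quarter note = 6; eighth tied to quarter (eighth + quarter) = 6.
Adding: 16 + 12 + 6 + 6 + 8 + 16 + 6 + 6 = 76.
76 ÷ 2 = 38 beats.

38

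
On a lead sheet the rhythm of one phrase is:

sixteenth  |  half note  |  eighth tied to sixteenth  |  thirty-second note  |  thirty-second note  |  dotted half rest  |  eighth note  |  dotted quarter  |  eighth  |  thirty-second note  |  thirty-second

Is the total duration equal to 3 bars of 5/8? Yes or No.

One bar of 5/8 = 20 thirty-second notes, so 3 bars = 60.
Convert each value to thirty-second notes: sixteenth = 2; half note = 16; eighth tied to sixteenth (eighth + sixteenth) = 6; thirty-second note = 1; thirty-second note = 1; dotted half rest = 24; eighth note = 4; dotted quarter = 12; eighth = 4; thirty-second note = 1; thirty-second = 1.
Sum: 2 + 16 + 6 + 1 + 1 + 24 + 4 + 12 + 4 + 1 + 1 = 72.
72 exceeds 60, so the answer is No.

No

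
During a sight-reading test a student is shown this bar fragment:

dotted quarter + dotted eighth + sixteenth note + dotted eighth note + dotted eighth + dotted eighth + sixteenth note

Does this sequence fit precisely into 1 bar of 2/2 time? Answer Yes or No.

No

One bar of 2/2 = 16 sixteenth notes.
Each duration in sixteenth notes: dotted quarter = 6; dotted eighth = 3; sixteenth note = 1; dotted eighth note = 3; dotted eighth = 3; dotted eighth = 3; sixteenth note = 1.
Altogether 6 + 3 + 1 + 3 + 3 + 3 + 1 = 20.
20 exceeds 16, so the answer is No.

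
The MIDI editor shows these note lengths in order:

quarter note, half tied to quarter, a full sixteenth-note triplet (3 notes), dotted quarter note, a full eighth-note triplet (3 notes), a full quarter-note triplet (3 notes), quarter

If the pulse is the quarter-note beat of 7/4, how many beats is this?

10

One quarter-note beat = 2 eighth notes.
Express everything in eighth notes: quarter note = 2; half tied to quarter (half + quarter) = 6; a full sixteenth-note triplet (3 notes) (three triplet sixteenths span one eighth) = 1; dotted quarter note = 3; a full eighth-note triplet (3 notes) (three triplet eighths span one quarter) = 2; a full quarter-note triplet (3 notes) (three triplet quarters span one half) = 4; quarter = 2.
Adding: 2 + 6 + 1 + 3 + 2 + 4 + 2 = 20.
20 ÷ 2 = 10 beats.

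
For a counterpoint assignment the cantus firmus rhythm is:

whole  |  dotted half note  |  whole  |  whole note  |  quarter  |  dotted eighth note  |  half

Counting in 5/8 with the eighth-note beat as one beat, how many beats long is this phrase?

One eighth-note beat = 2 sixteenth notes.
In sixteenth notes: whole = 16; dotted half note = 12; whole = 16; whole note = 16; quarter = 4; dotted eighth note = 3; half = 8.
Total: 16 + 12 + 16 + 16 + 4 + 3 + 8 = 75.
75 ÷ 2 = 37.5 beats.

37.5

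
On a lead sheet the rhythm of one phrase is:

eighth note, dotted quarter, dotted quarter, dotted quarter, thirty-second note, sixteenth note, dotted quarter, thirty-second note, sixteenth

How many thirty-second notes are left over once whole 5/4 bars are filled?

18

One bar of 5/4 = 40 thirty-second notes.
Each duration in thirty-second notes: eighth note = 4; dotted quarter = 12; dotted quarter = 12; dotted quarter = 12; thirty-second note = 1; sixteenth note = 2; dotted quarter = 12; thirty-second note = 1; sixteenth = 2.
Sum: 4 + 12 + 12 + 12 + 1 + 2 + 12 + 1 + 2 = 58.
58 ÷ 40 = 1 complete bar with 18 thirty-second notes remaining.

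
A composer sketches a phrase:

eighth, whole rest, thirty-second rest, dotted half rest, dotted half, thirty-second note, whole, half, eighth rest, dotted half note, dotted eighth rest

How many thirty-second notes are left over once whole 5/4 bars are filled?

One bar of 5/4 = 40 thirty-second notes.
Convert each value to thirty-second notes: eighth = 4; whole rest = 32; thirty-second rest = 1; dotted half rest = 24; dotted half = 24; thirty-second note = 1; whole = 32; half = 16; eighth rest = 4; dotted half note = 24; dotted eighth rest = 6.
Sum: 4 + 32 + 1 + 24 + 24 + 1 + 32 + 16 + 4 + 24 + 6 = 168.
168 ÷ 40 = 4 complete bars with 8 thirty-second notes remaining.

8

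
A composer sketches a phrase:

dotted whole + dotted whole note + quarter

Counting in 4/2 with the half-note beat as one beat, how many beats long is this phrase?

6.5

One half-note beat = 2 quarter notes.
Working in quarter notes: dotted whole = 6; dotted whole note = 6; quarter = 1.
Total: 6 + 6 + 1 = 13.
13 ÷ 2 = 6.5 beats.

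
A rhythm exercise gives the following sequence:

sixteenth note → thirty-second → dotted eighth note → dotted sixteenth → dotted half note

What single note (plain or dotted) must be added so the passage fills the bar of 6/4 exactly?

dotted quarter note

The bar of 6/4 = 48 thirty-second notes.
Working in thirty-second notes: sixteenth note = 2; thirty-second = 1; dotted eighth note = 6; dotted sixteenth = 3; dotted half note = 24.
Altogether 2 + 1 + 6 + 3 + 24 = 36.
Remaining: 48 − 36 = 12 thirty-second notes, which is a dotted quarter note.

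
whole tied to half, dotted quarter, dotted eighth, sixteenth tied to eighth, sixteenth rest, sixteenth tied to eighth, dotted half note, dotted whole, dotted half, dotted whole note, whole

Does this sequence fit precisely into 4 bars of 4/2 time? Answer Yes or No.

Yes

One bar of 4/2 = 32 sixteenth notes, so 4 bars = 128.
In sixteenth notes: whole tied to half (whole + half) = 24; dotted quarter = 6; dotted eighth = 3; sixteenth tied to eighth (sixteenth + eighth) = 3; sixteenth rest = 1; sixteenth tied to eighth (sixteenth + eighth) = 3; dotted half note = 12; dotted whole = 24; dotted half = 12; dotted whole note = 24; whole = 16.
Adding: 24 + 6 + 3 + 3 + 1 + 3 + 12 + 24 + 12 + 24 + 16 = 128.
128 equals 128, so the answer is Yes.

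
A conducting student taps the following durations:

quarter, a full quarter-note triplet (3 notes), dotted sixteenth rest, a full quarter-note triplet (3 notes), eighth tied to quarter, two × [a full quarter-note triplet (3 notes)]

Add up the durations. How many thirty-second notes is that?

Express everything in thirty-second notes: quarter = 8; a full quarter-note triplet (3 notes) (three triplet quarters span one half) = 16; dotted sixteenth rest = 3; a full quarter-note triplet (3 notes) (three triplet quarters span one half) = 16; eighth tied to quarter (eighth + quarter) = 12; a full quarter-note triplet (3 notes) (three triplet quarters span one half) = 16; a full quarter-note triplet (3 notes) (three triplet quarters span one half) = 16.
Total: 8 + 16 + 3 + 16 + 12 + 16 + 16 = 87 thirty-second notes.

87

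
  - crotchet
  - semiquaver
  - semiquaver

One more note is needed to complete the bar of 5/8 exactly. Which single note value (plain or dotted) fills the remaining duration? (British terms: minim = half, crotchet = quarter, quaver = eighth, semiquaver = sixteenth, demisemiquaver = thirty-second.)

quarter note

The bar of 5/8 = 10 sixteenth notes.
Convert each value to sixteenth notes: crotchet = 4; semiquaver = 1; semiquaver = 1.
Sum: 4 + 1 + 1 = 6.
Remaining: 10 − 6 = 4 sixteenth notes, which is a quarter note.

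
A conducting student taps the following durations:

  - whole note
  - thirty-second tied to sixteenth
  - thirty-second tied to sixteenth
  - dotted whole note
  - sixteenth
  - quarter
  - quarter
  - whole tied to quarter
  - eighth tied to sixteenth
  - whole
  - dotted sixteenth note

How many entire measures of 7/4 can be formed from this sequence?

One bar of 7/4 = 56 thirty-second notes.
Convert each value to thirty-second notes: whole note = 32; thirty-second tied to sixteenth (thirty-second + sixteenth) = 3; thirty-second tied to sixteenth (thirty-second + sixteenth) = 3; dotted whole note = 48; sixteenth = 2; quarter = 8; quarter = 8; whole tied to quarter (whole + quarter) = 40; eighth tied to sixteenth (eighth + sixteenth) = 6; whole = 32; dotted sixteenth note = 3.
Adding: 32 + 3 + 3 + 48 + 2 + 8 + 8 + 40 + 6 + 32 + 3 = 185.
185 ÷ 56 = 3 complete bars with 17 left over.

3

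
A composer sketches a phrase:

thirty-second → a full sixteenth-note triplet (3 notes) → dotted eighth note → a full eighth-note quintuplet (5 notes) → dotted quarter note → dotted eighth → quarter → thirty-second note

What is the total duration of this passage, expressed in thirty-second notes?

54

Each duration in thirty-second notes: thirty-second = 1; a full sixteenth-note triplet (3 notes) (three triplet sixteenths span one eighth) = 4; dotted eighth note = 6; a full eighth-note quintuplet (5 notes) (five quintuplet eighths span one half) = 16; dotted quarter note = 12; dotted eighth = 6; quarter = 8; thirty-second note = 1.
Sum: 1 + 4 + 6 + 16 + 12 + 6 + 8 + 1 = 54 thirty-second notes.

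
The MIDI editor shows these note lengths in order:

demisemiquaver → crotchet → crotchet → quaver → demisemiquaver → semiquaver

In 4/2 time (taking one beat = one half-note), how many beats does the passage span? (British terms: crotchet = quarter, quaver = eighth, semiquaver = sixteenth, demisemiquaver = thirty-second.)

1.5

One half-note beat = 16 thirty-second notes.
Convert each value to thirty-second notes: demisemiquaver = 1; crotchet = 8; crotchet = 8; quaver = 4; demisemiquaver = 1; semiquaver = 2.
Altogether 1 + 8 + 8 + 4 + 1 + 2 = 24.
24 ÷ 16 = 1.5 beats.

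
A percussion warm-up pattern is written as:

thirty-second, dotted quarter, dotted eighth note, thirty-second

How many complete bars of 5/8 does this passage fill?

1

One bar of 5/8 = 20 thirty-second notes.
Each duration in thirty-second notes: thirty-second = 1; dotted quarter = 12; dotted eighth note = 6; thirty-second = 1.
Total: 1 + 12 + 6 + 1 = 20.
20 ÷ 20 = 1 complete bar with 0 left over.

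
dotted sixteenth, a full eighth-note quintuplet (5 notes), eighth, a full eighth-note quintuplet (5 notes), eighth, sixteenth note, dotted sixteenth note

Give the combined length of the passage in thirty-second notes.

48

In thirty-second notes: dotted sixteenth = 3; a full eighth-note quintuplet (5 notes) (five quintuplet eighths span one half) = 16; eighth = 4; a full eighth-note quintuplet (5 notes) (five quintuplet eighths span one half) = 16; eighth = 4; sixteenth note = 2; dotted sixteenth note = 3.
Altogether 3 + 16 + 4 + 16 + 4 + 2 + 3 = 48 thirty-second notes.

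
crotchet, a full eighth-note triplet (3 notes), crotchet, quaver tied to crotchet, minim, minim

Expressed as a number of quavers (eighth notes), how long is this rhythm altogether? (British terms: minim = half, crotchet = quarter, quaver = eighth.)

17

Working in eighth notes: crotchet = 2; a full eighth-note triplet (3 notes) (three triplet eighths span one quarter) = 2; crotchet = 2; quaver tied to crotchet (quaver + crotchet) = 3; minim = 4; minim = 4.
Total: 2 + 2 + 2 + 3 + 4 + 4 = 17 eighth notes.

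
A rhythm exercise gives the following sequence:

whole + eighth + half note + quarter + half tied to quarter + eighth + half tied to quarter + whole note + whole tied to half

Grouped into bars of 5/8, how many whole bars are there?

One bar of 5/8 = 5 eighth notes.
In eighth notes: whole = 8; eighth = 1; half note = 4; quarter = 2; half tied to quarter (half + quarter) = 6; eighth = 1; half tied to quarter (half + quarter) = 6; whole note = 8; whole tied to half (whole + half) = 12.
Sum: 8 + 1 + 4 + 2 + 6 + 1 + 6 + 8 + 12 = 48.
48 ÷ 5 = 9 complete bars with 3 left over.

9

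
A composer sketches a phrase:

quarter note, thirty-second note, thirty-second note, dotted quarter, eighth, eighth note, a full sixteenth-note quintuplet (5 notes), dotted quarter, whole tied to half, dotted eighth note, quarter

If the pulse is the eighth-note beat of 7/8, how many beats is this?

28

One eighth-note beat = 4 thirty-second notes.
Working in thirty-second notes: quarter note = 8; thirty-second note = 1; thirty-second note = 1; dotted quarter = 12; eighth = 4; eighth note = 4; a full sixteenth-note quintuplet (5 notes) (five quintuplet sixteenths span one quarter) = 8; dotted quarter = 12; whole tied to half (whole + half) = 48; dotted eighth note = 6; quarter = 8.
Total: 8 + 1 + 1 + 12 + 4 + 4 + 8 + 12 + 48 + 6 + 8 = 112.
112 ÷ 4 = 28 beats.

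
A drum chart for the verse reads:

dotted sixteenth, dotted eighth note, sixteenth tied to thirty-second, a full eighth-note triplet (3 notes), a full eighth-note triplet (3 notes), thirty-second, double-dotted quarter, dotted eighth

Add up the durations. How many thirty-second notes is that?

49

In thirty-second notes: dotted sixteenth = 3; dotted eighth note = 6; sixteenth tied to thirty-second (sixteenth + thirty-second) = 3; a full eighth-note triplet (3 notes) (three triplet eighths span one quarter) = 8; a full eighth-note triplet (3 notes) (three triplet eighths span one quarter) = 8; thirty-second = 1; double-dotted quarter = 14; dotted eighth = 6.
Altogether 3 + 6 + 3 + 8 + 8 + 1 + 14 + 6 = 49 thirty-second notes.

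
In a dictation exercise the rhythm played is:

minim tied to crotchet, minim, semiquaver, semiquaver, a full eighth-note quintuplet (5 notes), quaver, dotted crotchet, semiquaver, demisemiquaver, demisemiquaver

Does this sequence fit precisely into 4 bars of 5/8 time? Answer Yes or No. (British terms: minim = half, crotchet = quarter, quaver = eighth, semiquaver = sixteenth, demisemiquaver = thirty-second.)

Yes

One bar of 5/8 = 20 thirty-second notes, so 4 bars = 80.
Convert each value to thirty-second notes: minim tied to crotchet (minim + crotchet) = 24; minim = 16; semiquaver = 2; semiquaver = 2; a full eighth-note quintuplet (5 notes) (five quintuplet eighths span one half) = 16; quaver = 4; dotted crotchet = 12; semiquaver = 2; demisemiquaver = 1; demisemiquaver = 1.
Total: 24 + 16 + 2 + 2 + 16 + 4 + 12 + 2 + 1 + 1 = 80.
80 equals 80, so the answer is Yes.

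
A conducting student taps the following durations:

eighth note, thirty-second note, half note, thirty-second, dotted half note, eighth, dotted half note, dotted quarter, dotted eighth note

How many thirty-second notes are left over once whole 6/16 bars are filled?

One bar of 6/16 = 12 thirty-second notes.
Each duration in thirty-second notes: eighth note = 4; thirty-second note = 1; half note = 16; thirty-second = 1; dotted half note = 24; eighth = 4; dotted half note = 24; dotted quarter = 12; dotted eighth note = 6.
Adding: 4 + 1 + 16 + 1 + 24 + 4 + 24 + 12 + 6 = 92.
92 ÷ 12 = 7 complete bars with 8 thirty-second notes remaining.

8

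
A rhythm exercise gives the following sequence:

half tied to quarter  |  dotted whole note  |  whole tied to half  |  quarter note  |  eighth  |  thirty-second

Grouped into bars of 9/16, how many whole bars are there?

7

One bar of 9/16 = 18 thirty-second notes.
Working in thirty-second notes: half tied to quarter (half + quarter) = 24; dotted whole note = 48; whole tied to half (whole + half) = 48; quarter note = 8; eighth = 4; thirty-second = 1.
Total: 24 + 48 + 48 + 8 + 4 + 1 = 133.
133 ÷ 18 = 7 complete bars with 7 left over.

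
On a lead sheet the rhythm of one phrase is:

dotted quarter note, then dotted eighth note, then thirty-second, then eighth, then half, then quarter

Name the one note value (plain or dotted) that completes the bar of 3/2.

thirty-second note

The bar of 3/2 = 48 thirty-second notes.
In thirty-second notes: dotted quarter note = 12; dotted eighth note = 6; thirty-second = 1; eighth = 4; half = 16; quarter = 8.
Total: 12 + 6 + 1 + 4 + 16 + 8 = 47.
Remaining: 48 − 47 = 1 thirty-second note, which is a thirty-second note.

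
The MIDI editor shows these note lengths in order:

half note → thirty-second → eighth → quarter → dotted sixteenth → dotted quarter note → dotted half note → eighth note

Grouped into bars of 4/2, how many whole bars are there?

1

One bar of 4/2 = 64 thirty-second notes.
In thirty-second notes: half note = 16; thirty-second = 1; eighth = 4; quarter = 8; dotted sixteenth = 3; dotted quarter note = 12; dotted half note = 24; eighth note = 4.
Adding: 16 + 1 + 4 + 8 + 3 + 12 + 24 + 4 = 72.
72 ÷ 64 = 1 complete bar with 8 left over.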